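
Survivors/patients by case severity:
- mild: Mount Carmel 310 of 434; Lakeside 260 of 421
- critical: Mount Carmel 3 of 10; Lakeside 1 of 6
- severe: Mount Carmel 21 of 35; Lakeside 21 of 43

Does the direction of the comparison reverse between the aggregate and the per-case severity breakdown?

Mild: Mount Carmel 310/434 = 71.4%, Lakeside 260/421 = 61.8% → Mount Carmel
Critical: Mount Carmel 3/10 = 30.0%, Lakeside 1/6 = 16.7% → Mount Carmel
Severe: Mount Carmel 21/35 = 60.0%, Lakeside 21/43 = 48.8% → Mount Carmel
Overall: Mount Carmel 334/479 = 69.7%, Lakeside 282/470 = 60.0% → Mount Carmel
Mount Carmel wins overall and in every case group — no reversal.

No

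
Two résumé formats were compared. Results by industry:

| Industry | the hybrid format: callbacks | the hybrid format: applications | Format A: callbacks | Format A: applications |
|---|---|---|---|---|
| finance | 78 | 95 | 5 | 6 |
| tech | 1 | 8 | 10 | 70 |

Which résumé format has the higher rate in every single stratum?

Finance: the hybrid format 78/95 = 82.1%, Format A 5/6 = 83.3% → Format A
Tech: the hybrid format 1/8 = 12.5%, Format A 10/70 = 14.3% → Format A
Format A has the higher rate in both groups.

Format A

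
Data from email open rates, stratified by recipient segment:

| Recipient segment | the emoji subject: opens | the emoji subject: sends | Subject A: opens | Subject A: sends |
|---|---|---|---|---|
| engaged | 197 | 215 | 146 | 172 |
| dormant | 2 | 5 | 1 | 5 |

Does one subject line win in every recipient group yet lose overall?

Engaged: the emoji subject 197/215 = 91.6%, Subject A 146/172 = 84.9% → the emoji subject
Dormant: the emoji subject 2/5 = 40.0%, Subject A 1/5 = 20.0% → the emoji subject
Overall: the emoji subject 199/220 = 90.5%, Subject A 147/177 = 83.1% → the emoji subject
The emoji subject wins overall and in every recipient group — no reversal.

No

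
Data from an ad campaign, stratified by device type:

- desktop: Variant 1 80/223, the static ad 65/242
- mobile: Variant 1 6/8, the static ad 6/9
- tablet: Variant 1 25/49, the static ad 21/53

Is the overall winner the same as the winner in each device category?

Yes

Desktop: Variant 1 80/223 = 35.9%, the static ad 65/242 = 26.9% → Variant 1
Mobile: Variant 1 6/8 = 75.0%, the static ad 6/9 = 66.7% → Variant 1
Tablet: Variant 1 25/49 = 51.0%, the static ad 21/53 = 39.6% → Variant 1
Overall: Variant 1 111/280 = 39.6%, the static ad 92/304 = 30.3% → Variant 1
Variant 1 wins overall and in every device group — no reversal.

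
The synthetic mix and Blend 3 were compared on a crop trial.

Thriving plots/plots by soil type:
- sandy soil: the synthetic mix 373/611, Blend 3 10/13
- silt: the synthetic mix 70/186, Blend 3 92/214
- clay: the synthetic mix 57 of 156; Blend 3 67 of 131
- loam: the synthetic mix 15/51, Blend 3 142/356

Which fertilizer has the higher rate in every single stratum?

Sandy soil: the synthetic mix 373/611 = 61.0%, Blend 3 10/13 = 76.9% → Blend 3
Silt: the synthetic mix 70/186 = 37.6%, Blend 3 92/214 = 43.0% → Blend 3
Clay: the synthetic mix 57/156 = 36.5%, Blend 3 67/131 = 51.1% → Blend 3
Loam: the synthetic mix 15/51 = 29.4%, Blend 3 142/356 = 39.9% → Blend 3
Blend 3 has the higher rate in all 4 groups.

Blend 3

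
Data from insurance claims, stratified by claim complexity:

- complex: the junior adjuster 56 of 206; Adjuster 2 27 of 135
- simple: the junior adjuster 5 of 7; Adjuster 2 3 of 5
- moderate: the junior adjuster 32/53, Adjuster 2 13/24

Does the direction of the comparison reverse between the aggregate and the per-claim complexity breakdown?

No

Complex: the junior adjuster 56/206 = 27.2%, Adjuster 2 27/135 = 20.0% → the junior adjuster
Simple: the junior adjuster 5/7 = 71.4%, Adjuster 2 3/5 = 60.0% → the junior adjuster
Moderate: the junior adjuster 32/53 = 60.4%, Adjuster 2 13/24 = 54.2% → the junior adjuster
Overall: the junior adjuster 93/266 = 35.0%, Adjuster 2 43/164 = 26.2% → the junior adjuster
The junior adjuster wins overall and in every claim group — no reversal.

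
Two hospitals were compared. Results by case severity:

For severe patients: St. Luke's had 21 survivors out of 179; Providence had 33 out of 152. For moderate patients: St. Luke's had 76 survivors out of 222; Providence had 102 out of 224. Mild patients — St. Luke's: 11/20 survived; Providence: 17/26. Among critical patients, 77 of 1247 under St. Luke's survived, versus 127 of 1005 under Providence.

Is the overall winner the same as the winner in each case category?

Severe: St. Luke's 21/179 = 11.7%, Providence 33/152 = 21.7% → Providence
Moderate: St. Luke's 76/222 = 34.2%, Providence 102/224 = 45.5% → Providence
Mild: St. Luke's 11/20 = 55.0%, Providence 17/26 = 65.4% → Providence
Critical: St. Luke's 77/1247 = 6.2%, Providence 127/1005 = 12.6% → Providence
Overall: St. Luke's 185/1668 = 11.1%, Providence 279/1407 = 19.8% → Providence
Providence wins overall and in every case group — no reversal.

Yes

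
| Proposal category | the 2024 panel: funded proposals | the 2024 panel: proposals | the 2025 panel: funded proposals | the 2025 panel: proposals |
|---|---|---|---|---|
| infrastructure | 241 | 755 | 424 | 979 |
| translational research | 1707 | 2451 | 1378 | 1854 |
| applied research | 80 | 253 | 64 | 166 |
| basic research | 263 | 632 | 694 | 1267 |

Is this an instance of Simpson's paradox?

Infrastructure: the 2024 panel 241/755 = 31.9%, the 2025 panel 424/979 = 43.3% → the 2025 panel
Translational research: the 2024 panel 1707/2451 = 69.6%, the 2025 panel 1378/1854 = 74.3% → the 2025 panel
Applied research: the 2024 panel 80/253 = 31.6%, the 2025 panel 64/166 = 38.6% → the 2025 panel
Basic research: the 2024 panel 263/632 = 41.6%, the 2025 panel 694/1267 = 54.8% → the 2025 panel
Overall: the 2024 panel 2291/4091 = 56.0%, the 2025 panel 2560/4266 = 60.0% → the 2025 panel
The 2025 panel wins overall and in every proposal group — no reversal.

No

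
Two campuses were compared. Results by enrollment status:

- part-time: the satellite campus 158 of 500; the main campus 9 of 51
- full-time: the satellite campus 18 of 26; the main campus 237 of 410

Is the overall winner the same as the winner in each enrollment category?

Part-time: the satellite campus 158/500 = 31.6%, the main campus 9/51 = 17.6% → the satellite campus
Full-time: the satellite campus 18/26 = 69.2%, the main campus 237/410 = 57.8% → the satellite campus
Overall: the satellite campus 176/526 = 33.5%, the main campus 246/461 = 53.4% → the main campus
The satellite campus wins each enrollment group but the main campus wins overall — the comparison reverses. The satellite campus's students skew toward part-time, which has a lower base rate.

No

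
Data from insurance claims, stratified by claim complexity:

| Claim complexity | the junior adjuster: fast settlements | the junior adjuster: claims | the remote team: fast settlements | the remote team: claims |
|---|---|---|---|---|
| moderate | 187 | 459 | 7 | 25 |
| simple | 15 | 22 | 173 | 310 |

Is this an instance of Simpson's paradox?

Moderate: the junior adjuster 187/459 = 40.7%, the remote team 7/25 = 28.0% → the junior adjuster
Simple: the junior adjuster 15/22 = 68.2%, the remote team 173/310 = 55.8% → the junior adjuster
Overall: the junior adjuster 202/481 = 42.0%, the remote team 180/335 = 53.7% → the remote team
The junior adjuster wins each claim group but the remote team wins overall — the comparison reverses. The junior adjuster's claims skew toward moderate, which has a lower base rate.

Yes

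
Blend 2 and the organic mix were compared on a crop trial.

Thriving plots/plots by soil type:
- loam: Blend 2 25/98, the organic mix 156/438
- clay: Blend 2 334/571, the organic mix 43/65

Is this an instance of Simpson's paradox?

Loam: Blend 2 25/98 = 25.5%, the organic mix 156/438 = 35.6% → the organic mix
Clay: Blend 2 334/571 = 58.5%, the organic mix 43/65 = 66.2% → the organic mix
Overall: Blend 2 359/669 = 53.7%, the organic mix 199/503 = 39.6% → Blend 2
The organic mix wins each soil group but Blend 2 wins overall — the comparison reverses. The organic mix's plots skew toward loam, which has a lower base rate.

Yes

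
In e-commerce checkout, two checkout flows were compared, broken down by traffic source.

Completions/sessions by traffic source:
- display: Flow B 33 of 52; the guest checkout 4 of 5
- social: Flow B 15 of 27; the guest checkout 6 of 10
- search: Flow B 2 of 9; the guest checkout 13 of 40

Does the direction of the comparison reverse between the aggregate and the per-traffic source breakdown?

Yes

Display: Flow B 33/52 = 63.5%, the guest checkout 4/5 = 80.0% → the guest checkout
Social: Flow B 15/27 = 55.6%, the guest checkout 6/10 = 60.0% → the guest checkout
Search: Flow B 2/9 = 22.2%, the guest checkout 13/40 = 32.5% → the guest checkout
Overall: Flow B 50/88 = 56.8%, the guest checkout 23/55 = 41.8% → Flow B
The guest checkout wins each traffic group but Flow B wins overall — the comparison reverses. The guest checkout's sessions skew toward search, which has a lower base rate.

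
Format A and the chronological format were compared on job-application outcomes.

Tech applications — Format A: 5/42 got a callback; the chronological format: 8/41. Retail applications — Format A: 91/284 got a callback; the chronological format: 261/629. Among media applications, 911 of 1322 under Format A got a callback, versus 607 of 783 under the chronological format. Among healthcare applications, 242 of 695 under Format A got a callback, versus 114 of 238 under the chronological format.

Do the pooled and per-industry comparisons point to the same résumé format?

Yes

Tech: Format A 5/42 = 11.9%, the chronological format 8/41 = 19.5% → the chronological format
Retail: Format A 91/284 = 32.0%, the chronological format 261/629 = 41.5% → the chronological format
Media: Format A 911/1322 = 68.9%, the chronological format 607/783 = 77.5% → the chronological format
Healthcare: Format A 242/695 = 34.8%, the chronological format 114/238 = 47.9% → the chronological format
Overall: Format A 1249/2343 = 53.3%, the chronological format 990/1691 = 58.5% → the chronological format
The chronological format wins overall and in every industry group — no reversal.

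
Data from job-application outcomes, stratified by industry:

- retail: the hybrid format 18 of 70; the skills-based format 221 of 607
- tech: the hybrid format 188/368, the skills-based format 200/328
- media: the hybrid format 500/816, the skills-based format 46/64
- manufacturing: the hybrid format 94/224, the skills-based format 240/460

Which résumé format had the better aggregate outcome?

the hybrid format

Retail: the hybrid format 18/70 = 25.7%, the skills-based format 221/607 = 36.4% → the skills-based format
Tech: the hybrid format 188/368 = 51.1%, the skills-based format 200/328 = 61.0% → the skills-based format
Media: the hybrid format 500/816 = 61.3%, the skills-based format 46/64 = 71.9% → the skills-based format
Manufacturing: the hybrid format 94/224 = 42.0%, the skills-based format 240/460 = 52.2% → the skills-based format
Overall: the hybrid format 800/1478 = 54.1%, the skills-based format 707/1459 = 48.5% → the hybrid format
(The skills-based format wins every industry group but the hybrid format wins overall — the skills-based format's applications skew toward the low-rate retail group.)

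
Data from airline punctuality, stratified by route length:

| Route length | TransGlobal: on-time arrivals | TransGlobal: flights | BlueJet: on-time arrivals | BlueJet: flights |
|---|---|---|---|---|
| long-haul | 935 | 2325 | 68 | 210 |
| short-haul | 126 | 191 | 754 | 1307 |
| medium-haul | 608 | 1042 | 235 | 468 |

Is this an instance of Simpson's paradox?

Yes

Long-haul: TransGlobal 935/2325 = 40.2%, BlueJet 68/210 = 32.4% → TransGlobal
Short-haul: TransGlobal 126/191 = 66.0%, BlueJet 754/1307 = 57.7% → TransGlobal
Medium-haul: TransGlobal 608/1042 = 58.3%, BlueJet 235/468 = 50.2% → TransGlobal
Overall: TransGlobal 1669/3558 = 46.9%, BlueJet 1057/1985 = 53.2% → BlueJet
TransGlobal wins each route group but BlueJet wins overall — the comparison reverses. TransGlobal's flights skew toward long-haul, which has a lower base rate.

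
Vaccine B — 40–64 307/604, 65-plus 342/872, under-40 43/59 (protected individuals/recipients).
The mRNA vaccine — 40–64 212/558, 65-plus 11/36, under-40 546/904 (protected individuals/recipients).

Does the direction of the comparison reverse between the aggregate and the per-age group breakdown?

40–64: Vaccine B 307/604 = 50.8%, the mRNA vaccine 212/558 = 38.0% → Vaccine B
65-plus: Vaccine B 342/872 = 39.2%, the mRNA vaccine 11/36 = 30.6% → Vaccine B
Under-40: Vaccine B 43/59 = 72.9%, the mRNA vaccine 546/904 = 60.4% → Vaccine B
Overall: Vaccine B 692/1535 = 45.1%, the mRNA vaccine 769/1498 = 51.3% → the mRNA vaccine
Vaccine B wins each age group but the mRNA vaccine wins overall — the comparison reverses. Vaccine B's recipients skew toward 65-plus, which has a lower base rate.

Yes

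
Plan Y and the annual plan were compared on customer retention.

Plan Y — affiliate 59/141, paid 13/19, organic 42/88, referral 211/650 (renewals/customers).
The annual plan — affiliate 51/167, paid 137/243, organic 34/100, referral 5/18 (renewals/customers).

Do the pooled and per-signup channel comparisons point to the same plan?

No

Affiliate: Plan Y 59/141 = 41.8%, the annual plan 51/167 = 30.5% → Plan Y
Paid: Plan Y 13/19 = 68.4%, the annual plan 137/243 = 56.4% → Plan Y
Organic: Plan Y 42/88 = 47.7%, the annual plan 34/100 = 34.0% → Plan Y
Referral: Plan Y 211/650 = 32.5%, the annual plan 5/18 = 27.8% → Plan Y
Overall: Plan Y 325/898 = 36.2%, the annual plan 227/528 = 43.0% → the annual plan
Plan Y wins each signup group but the annual plan wins overall — the comparison reverses. Plan Y's customers skew toward referral, which has a lower base rate.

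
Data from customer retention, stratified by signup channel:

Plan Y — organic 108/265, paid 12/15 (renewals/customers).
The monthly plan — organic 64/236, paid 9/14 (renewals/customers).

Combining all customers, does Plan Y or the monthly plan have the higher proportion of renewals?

Organic: Plan Y 108/265 = 40.8%, the monthly plan 64/236 = 27.1% → Plan Y
Paid: Plan Y 12/15 = 80.0%, the monthly plan 9/14 = 64.3% → Plan Y
Overall: Plan Y 120/280 = 42.9%, the monthly plan 73/250 = 29.2% → Plan Y

Plan Y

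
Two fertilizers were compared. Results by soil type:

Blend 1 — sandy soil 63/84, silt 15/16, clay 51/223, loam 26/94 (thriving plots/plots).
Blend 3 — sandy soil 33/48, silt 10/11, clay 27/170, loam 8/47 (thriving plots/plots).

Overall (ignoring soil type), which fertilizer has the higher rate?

Blend 1

Sandy soil: Blend 1 63/84 = 75.0%, Blend 3 33/48 = 68.8% → Blend 1
Silt: Blend 1 15/16 = 93.8%, Blend 3 10/11 = 90.9% → Blend 1
Clay: Blend 1 51/223 = 22.9%, Blend 3 27/170 = 15.9% → Blend 1
Loam: Blend 1 26/94 = 27.7%, Blend 3 8/47 = 17.0% → Blend 1
Overall: Blend 1 155/417 = 37.2%, Blend 3 78/276 = 28.3% → Blend 1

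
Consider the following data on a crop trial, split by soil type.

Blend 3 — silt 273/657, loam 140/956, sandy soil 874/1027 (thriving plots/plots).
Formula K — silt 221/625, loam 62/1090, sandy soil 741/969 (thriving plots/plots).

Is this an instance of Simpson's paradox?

No

Silt: Blend 3 273/657 = 41.6%, Formula K 221/625 = 35.4% → Blend 3
Loam: Blend 3 140/956 = 14.6%, Formula K 62/1090 = 5.7% → Blend 3
Sandy soil: Blend 3 874/1027 = 85.1%, Formula K 741/969 = 76.5% → Blend 3
Overall: Blend 3 1287/2640 = 48.8%, Formula K 1024/2684 = 38.2% → Blend 3
Blend 3 wins overall and in every soil group — no reversal.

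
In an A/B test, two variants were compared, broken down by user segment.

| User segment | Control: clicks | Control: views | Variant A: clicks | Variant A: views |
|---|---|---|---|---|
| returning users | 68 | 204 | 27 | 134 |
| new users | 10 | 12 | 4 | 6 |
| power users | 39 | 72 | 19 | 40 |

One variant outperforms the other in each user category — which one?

Control

Returning users: Control 68/204 = 33.3%, Variant A 27/134 = 20.1% → Control
New users: Control 10/12 = 83.3%, Variant A 4/6 = 66.7% → Control
Power users: Control 39/72 = 54.2%, Variant A 19/40 = 47.5% → Control
Control has the higher rate in all 3 groups.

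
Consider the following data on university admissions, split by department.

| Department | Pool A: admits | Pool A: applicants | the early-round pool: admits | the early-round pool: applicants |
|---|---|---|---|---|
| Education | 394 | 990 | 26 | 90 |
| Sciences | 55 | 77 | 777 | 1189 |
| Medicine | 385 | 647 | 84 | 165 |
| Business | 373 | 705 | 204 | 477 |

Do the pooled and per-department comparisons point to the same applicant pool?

Education: Pool A 394/990 = 39.8%, the early-round pool 26/90 = 28.9% → Pool A
Sciences: Pool A 55/77 = 71.4%, the early-round pool 777/1189 = 65.3% → Pool A
Medicine: Pool A 385/647 = 59.5%, the early-round pool 84/165 = 50.9% → Pool A
Business: Pool A 373/705 = 52.9%, the early-round pool 204/477 = 42.8% → Pool A
Overall: Pool A 1207/2419 = 49.9%, the early-round pool 1091/1921 = 56.8% → the early-round pool
Pool A wins each department group but the early-round pool wins overall — the comparison reverses. Pool A's applicants skew toward Education, which has a lower base rate.

No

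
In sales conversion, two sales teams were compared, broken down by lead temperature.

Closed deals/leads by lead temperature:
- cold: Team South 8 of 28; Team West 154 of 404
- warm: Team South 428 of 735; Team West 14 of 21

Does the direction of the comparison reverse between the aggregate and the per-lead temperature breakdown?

Cold: Team South 8/28 = 28.6%, Team West 154/404 = 38.1% → Team West
Warm: Team South 428/735 = 58.2%, Team West 14/21 = 66.7% → Team West
Overall: Team South 436/763 = 57.1%, Team West 168/425 = 39.5% → Team South
Team West wins each lead group but Team South wins overall — the comparison reverses. Team West's leads skew toward cold, which has a lower base rate.

Yes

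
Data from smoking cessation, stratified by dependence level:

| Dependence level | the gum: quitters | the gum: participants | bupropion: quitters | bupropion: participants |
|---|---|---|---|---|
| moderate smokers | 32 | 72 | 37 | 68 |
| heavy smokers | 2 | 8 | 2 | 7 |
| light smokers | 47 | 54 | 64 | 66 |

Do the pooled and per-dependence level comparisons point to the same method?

Yes

Moderate smokers: the gum 32/72 = 44.4%, bupropion 37/68 = 54.4% → bupropion
Heavy smokers: the gum 2/8 = 25.0%, bupropion 2/7 = 28.6% → bupropion
Light smokers: the gum 47/54 = 87.0%, bupropion 64/66 = 97.0% → bupropion
Overall: the gum 81/134 = 60.4%, bupropion 103/141 = 73.0% → bupropion
Bupropion wins overall and in every dependence group — no reversal.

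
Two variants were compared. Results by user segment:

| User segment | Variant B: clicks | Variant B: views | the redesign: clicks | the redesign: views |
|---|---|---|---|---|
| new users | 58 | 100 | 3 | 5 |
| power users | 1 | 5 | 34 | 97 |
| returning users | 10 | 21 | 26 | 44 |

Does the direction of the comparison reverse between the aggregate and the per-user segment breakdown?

New users: Variant B 58/100 = 58.0%, the redesign 3/5 = 60.0% → the redesign
Power users: Variant B 1/5 = 20.0%, the redesign 34/97 = 35.1% → the redesign
Returning users: Variant B 10/21 = 47.6%, the redesign 26/44 = 59.1% → the redesign
Overall: Variant B 69/126 = 54.8%, the redesign 63/146 = 43.2% → Variant B
The redesign wins each user group but Variant B wins overall — the comparison reverses. The redesign's views skew toward power users, which has a lower base rate.

Yes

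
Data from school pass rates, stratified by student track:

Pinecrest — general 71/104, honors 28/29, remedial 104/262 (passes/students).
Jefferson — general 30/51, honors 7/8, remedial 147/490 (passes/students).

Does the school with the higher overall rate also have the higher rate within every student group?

General: Pinecrest 71/104 = 68.3%, Jefferson 30/51 = 58.8% → Pinecrest
Honors: Pinecrest 28/29 = 96.6%, Jefferson 7/8 = 87.5% → Pinecrest
Remedial: Pinecrest 104/262 = 39.7%, Jefferson 147/490 = 30.0% → Pinecrest
Overall: Pinecrest 203/395 = 51.4%, Jefferson 184/549 = 33.5% → Pinecrest
Pinecrest wins overall and in every student group — no reversal.

Yes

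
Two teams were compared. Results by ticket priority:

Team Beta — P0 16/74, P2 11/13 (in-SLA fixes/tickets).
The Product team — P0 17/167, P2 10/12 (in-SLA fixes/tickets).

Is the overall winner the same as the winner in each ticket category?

P0: Team Beta 16/74 = 21.6%, the Product team 17/167 = 10.2% → Team Beta
P2: Team Beta 11/13 = 84.6%, the Product team 10/12 = 83.3% → Team Beta
Overall: Team Beta 27/87 = 31.0%, the Product team 27/179 = 15.1% → Team Beta
Team Beta wins overall and in every ticket group — no reversal.

Yes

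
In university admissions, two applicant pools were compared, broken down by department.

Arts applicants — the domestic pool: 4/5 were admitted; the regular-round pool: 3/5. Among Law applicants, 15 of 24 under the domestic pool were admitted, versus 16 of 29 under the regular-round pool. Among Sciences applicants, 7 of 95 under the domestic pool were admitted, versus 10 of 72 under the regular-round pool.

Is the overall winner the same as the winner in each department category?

Arts: the domestic pool 4/5 = 80.0%, the regular-round pool 3/5 = 60.0% → the domestic pool
Law: the domestic pool 15/24 = 62.5%, the regular-round pool 16/29 = 55.2% → the domestic pool
Sciences: the domestic pool 7/95 = 7.4%, the regular-round pool 10/72 = 13.9% → the regular-round pool
Overall: the domestic pool 26/124 = 21.0%, the regular-round pool 29/106 = 27.4% → the regular-round pool
Neither sweeps: the domestic pool wins 2 of 3 groups, the regular-round pool wins 1. The regular-round pool wins overall but not every group — no Simpson reversal.

No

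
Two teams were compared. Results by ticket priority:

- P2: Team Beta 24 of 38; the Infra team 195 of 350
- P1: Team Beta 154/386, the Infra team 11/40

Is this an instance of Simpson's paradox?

Yes

P2: Team Beta 24/38 = 63.2%, the Infra team 195/350 = 55.7% → Team Beta
P1: Team Beta 154/386 = 39.9%, the Infra team 11/40 = 27.5% → Team Beta
Overall: Team Beta 178/424 = 42.0%, the Infra team 206/390 = 52.8% → the Infra team
Team Beta wins each ticket group but the Infra team wins overall — the comparison reverses. Team Beta's tickets skew toward P1, which has a lower base rate.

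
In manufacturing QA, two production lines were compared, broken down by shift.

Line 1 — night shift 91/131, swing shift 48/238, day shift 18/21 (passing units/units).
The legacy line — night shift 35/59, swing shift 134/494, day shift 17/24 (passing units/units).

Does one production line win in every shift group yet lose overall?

No

Night shift: Line 1 91/131 = 69.5%, the legacy line 35/59 = 59.3% → Line 1
Swing shift: Line 1 48/238 = 20.2%, the legacy line 134/494 = 27.1% → the legacy line
Day shift: Line 1 18/21 = 85.7%, the legacy line 17/24 = 70.8% → Line 1
Overall: Line 1 157/390 = 40.3%, the legacy line 186/577 = 32.2% → Line 1
Neither sweeps: Line 1 wins 2 of 3 groups, the legacy line wins 1. Line 1 wins overall but not every group — no Simpson reversal.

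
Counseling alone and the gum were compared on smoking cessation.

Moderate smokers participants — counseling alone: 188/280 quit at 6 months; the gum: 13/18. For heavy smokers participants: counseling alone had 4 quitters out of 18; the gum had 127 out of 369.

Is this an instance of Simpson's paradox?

Yes

Moderate smokers: counseling alone 188/280 = 67.1%, the gum 13/18 = 72.2% → the gum
Heavy smokers: counseling alone 4/18 = 22.2%, the gum 127/369 = 34.4% → the gum
Overall: counseling alone 192/298 = 64.4%, the gum 140/387 = 36.2% → counseling alone
The gum wins each dependence group but counseling alone wins overall — the comparison reverses. The gum's participants skew toward heavy smokers, which has a lower base rate.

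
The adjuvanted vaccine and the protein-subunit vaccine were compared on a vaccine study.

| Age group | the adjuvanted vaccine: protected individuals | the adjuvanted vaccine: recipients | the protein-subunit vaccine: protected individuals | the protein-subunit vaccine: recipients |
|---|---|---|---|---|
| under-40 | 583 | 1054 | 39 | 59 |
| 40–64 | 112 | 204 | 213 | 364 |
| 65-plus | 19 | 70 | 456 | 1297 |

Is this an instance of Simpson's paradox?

Yes

Under-40: the adjuvanted vaccine 583/1054 = 55.3%, the protein-subunit vaccine 39/59 = 66.1% → the protein-subunit vaccine
40–64: the adjuvanted vaccine 112/204 = 54.9%, the protein-subunit vaccine 213/364 = 58.5% → the protein-subunit vaccine
65-plus: the adjuvanted vaccine 19/70 = 27.1%, the protein-subunit vaccine 456/1297 = 35.2% → the protein-subunit vaccine
Overall: the adjuvanted vaccine 714/1328 = 53.8%, the protein-subunit vaccine 708/1720 = 41.2% → the adjuvanted vaccine
The protein-subunit vaccine wins each age group but the adjuvanted vaccine wins overall — the comparison reverses. The protein-subunit vaccine's recipients skew toward 65-plus, which has a lower base rate.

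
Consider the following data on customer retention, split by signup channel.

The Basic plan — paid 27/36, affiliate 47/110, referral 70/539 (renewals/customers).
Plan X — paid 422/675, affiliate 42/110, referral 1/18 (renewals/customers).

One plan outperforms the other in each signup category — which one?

the Basic plan

Paid: the Basic plan 27/36 = 75.0%, Plan X 422/675 = 62.5% → the Basic plan
Affiliate: the Basic plan 47/110 = 42.7%, Plan X 42/110 = 38.2% → the Basic plan
Referral: the Basic plan 70/539 = 13.0%, Plan X 1/18 = 5.6% → the Basic plan
The Basic plan has the higher rate in all 3 groups.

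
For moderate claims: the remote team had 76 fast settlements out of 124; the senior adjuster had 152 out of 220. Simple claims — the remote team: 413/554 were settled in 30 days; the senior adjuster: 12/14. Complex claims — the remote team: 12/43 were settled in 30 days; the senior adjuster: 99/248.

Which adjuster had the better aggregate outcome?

the remote team

Moderate: the remote team 76/124 = 61.3%, the senior adjuster 152/220 = 69.1% → the senior adjuster
Simple: the remote team 413/554 = 74.5%, the senior adjuster 12/14 = 85.7% → the senior adjuster
Complex: the remote team 12/43 = 27.9%, the senior adjuster 99/248 = 39.9% → the senior adjuster
Overall: the remote team 501/721 = 69.5%, the senior adjuster 263/482 = 54.6% → the remote team
(The senior adjuster wins every claim group but the remote team wins overall — the senior adjuster's claims skew toward the low-rate complex group.)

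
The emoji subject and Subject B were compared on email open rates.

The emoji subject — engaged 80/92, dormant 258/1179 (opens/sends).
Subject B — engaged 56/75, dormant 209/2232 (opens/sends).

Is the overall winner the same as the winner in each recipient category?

Engaged: the emoji subject 80/92 = 87.0%, Subject B 56/75 = 74.7% → the emoji subject
Dormant: the emoji subject 258/1179 = 21.9%, Subject B 209/2232 = 9.4% → the emoji subject
Overall: the emoji subject 338/1271 = 26.6%, Subject B 265/2307 = 11.5% → the emoji subject
The emoji subject wins overall and in every recipient group — no reversal.

Yes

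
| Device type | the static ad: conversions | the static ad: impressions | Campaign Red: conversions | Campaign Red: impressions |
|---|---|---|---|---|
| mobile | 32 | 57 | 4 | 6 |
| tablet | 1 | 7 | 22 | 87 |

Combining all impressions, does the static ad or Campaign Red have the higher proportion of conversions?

Mobile: the static ad 32/57 = 56.1%, Campaign Red 4/6 = 66.7% → Campaign Red
Tablet: the static ad 1/7 = 14.3%, Campaign Red 22/87 = 25.3% → Campaign Red
Overall: the static ad 33/64 = 51.6%, Campaign Red 26/93 = 28.0% → the static ad
(Campaign Red wins every device group but the static ad wins overall — Campaign Red's impressions skew toward the low-rate tablet group.)

the static ad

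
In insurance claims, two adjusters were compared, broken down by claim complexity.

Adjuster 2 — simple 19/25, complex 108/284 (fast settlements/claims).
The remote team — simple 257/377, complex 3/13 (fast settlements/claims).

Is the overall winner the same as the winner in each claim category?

Simple: Adjuster 2 19/25 = 76.0%, the remote team 257/377 = 68.2% → Adjuster 2
Complex: Adjuster 2 108/284 = 38.0%, the remote team 3/13 = 23.1% → Adjuster 2
Overall: Adjuster 2 127/309 = 41.1%, the remote team 260/390 = 66.7% → the remote team
Adjuster 2 wins each claim group but the remote team wins overall — the comparison reverses. Adjuster 2's claims skew toward complex, which has a lower base rate.

No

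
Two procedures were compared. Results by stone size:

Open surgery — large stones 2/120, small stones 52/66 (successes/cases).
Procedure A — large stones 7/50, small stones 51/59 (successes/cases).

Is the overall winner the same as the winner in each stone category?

Large stones: open surgery 2/120 = 1.7%, Procedure A 7/50 = 14.0% → Procedure A
Small stones: open surgery 52/66 = 78.8%, Procedure A 51/59 = 86.4% → Procedure A
Overall: open surgery 54/186 = 29.0%, Procedure A 58/109 = 53.2% → Procedure A
Procedure A wins overall and in every stone group — no reversal.

Yes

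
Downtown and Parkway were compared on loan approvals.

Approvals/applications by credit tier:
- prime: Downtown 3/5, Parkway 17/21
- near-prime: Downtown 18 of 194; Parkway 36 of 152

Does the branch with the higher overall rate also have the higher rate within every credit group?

Yes

Prime: Downtown 3/5 = 60.0%, Parkway 17/21 = 81.0% → Parkway
Near-prime: Downtown 18/194 = 9.3%, Parkway 36/152 = 23.7% → Parkway
Overall: Downtown 21/199 = 10.6%, Parkway 53/173 = 30.6% → Parkway
Parkway wins overall and in every credit group — no reversal.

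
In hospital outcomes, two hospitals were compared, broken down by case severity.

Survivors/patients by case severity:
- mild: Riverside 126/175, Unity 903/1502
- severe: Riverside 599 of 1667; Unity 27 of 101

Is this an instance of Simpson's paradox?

Mild: Riverside 126/175 = 72.0%, Unity 903/1502 = 60.1% → Riverside
Severe: Riverside 599/1667 = 35.9%, Unity 27/101 = 26.7% → Riverside
Overall: Riverside 725/1842 = 39.4%, Unity 930/1603 = 58.0% → Unity
Riverside wins each case group but Unity wins overall — the comparison reverses. Riverside's patients skew toward severe, which has a lower base rate.

Yes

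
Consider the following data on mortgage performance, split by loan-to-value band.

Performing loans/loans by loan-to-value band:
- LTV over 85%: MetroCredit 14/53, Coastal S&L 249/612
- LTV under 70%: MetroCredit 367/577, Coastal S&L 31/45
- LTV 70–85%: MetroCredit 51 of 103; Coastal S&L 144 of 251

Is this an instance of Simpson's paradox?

LTV over 85%: MetroCredit 14/53 = 26.4%, Coastal S&L 249/612 = 40.7% → Coastal S&L
LTV under 70%: MetroCredit 367/577 = 63.6%, Coastal S&L 31/45 = 68.9% → Coastal S&L
LTV 70–85%: MetroCredit 51/103 = 49.5%, Coastal S&L 144/251 = 57.4% → Coastal S&L
Overall: MetroCredit 432/733 = 58.9%, Coastal S&L 424/908 = 46.7% → MetroCredit
Coastal S&L wins each loan-to-value group but MetroCredit wins overall — the comparison reverses. Coastal S&L's loans skew toward LTV over 85%, which has a lower base rate.

Yes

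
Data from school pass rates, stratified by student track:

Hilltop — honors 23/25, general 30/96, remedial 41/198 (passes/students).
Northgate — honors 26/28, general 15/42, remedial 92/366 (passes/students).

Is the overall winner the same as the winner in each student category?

Yes

Honors: Hilltop 23/25 = 92.0%, Northgate 26/28 = 92.9% → Northgate
General: Hilltop 30/96 = 31.2%, Northgate 15/42 = 35.7% → Northgate
Remedial: Hilltop 41/198 = 20.7%, Northgate 92/366 = 25.1% → Northgate
Overall: Hilltop 94/319 = 29.5%, Northgate 133/436 = 30.5% → Northgate
Northgate wins overall and in every student group — no reversal.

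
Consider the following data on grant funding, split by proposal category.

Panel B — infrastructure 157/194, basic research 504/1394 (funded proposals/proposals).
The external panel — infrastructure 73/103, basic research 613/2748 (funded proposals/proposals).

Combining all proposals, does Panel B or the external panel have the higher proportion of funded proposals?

Panel B

Infrastructure: Panel B 157/194 = 80.9%, the external panel 73/103 = 70.9% → Panel B
Basic research: Panel B 504/1394 = 36.2%, the external panel 613/2748 = 22.3% → Panel B
Overall: Panel B 661/1588 = 41.6%, the external panel 686/2851 = 24.1% → Panel B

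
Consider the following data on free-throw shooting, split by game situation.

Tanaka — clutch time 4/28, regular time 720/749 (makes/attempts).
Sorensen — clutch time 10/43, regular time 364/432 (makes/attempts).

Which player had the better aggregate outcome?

Tanaka

Clutch time: Tanaka 4/28 = 14.3%, Sorensen 10/43 = 23.3% → Sorensen
Regular time: Tanaka 720/749 = 96.1%, Sorensen 364/432 = 84.3% → Tanaka
Overall: Tanaka 724/777 = 93.2%, Sorensen 374/475 = 78.7% → Tanaka
(Neither sweeps every game group, but Tanaka has the higher pooled rate.)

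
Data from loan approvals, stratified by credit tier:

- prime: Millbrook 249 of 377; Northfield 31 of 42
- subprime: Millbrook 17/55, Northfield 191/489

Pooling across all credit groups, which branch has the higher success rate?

Prime: Millbrook 249/377 = 66.0%, Northfield 31/42 = 73.8% → Northfield
Subprime: Millbrook 17/55 = 30.9%, Northfield 191/489 = 39.1% → Northfield
Overall: Millbrook 266/432 = 61.6%, Northfield 222/531 = 41.8% → Millbrook
(Northfield wins every credit group but Millbrook wins overall — Northfield's applications skew toward the low-rate subprime group.)

Millbrook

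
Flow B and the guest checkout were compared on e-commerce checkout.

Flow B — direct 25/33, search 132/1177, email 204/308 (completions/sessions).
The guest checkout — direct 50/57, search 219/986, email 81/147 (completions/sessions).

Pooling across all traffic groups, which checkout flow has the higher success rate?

Direct: Flow B 25/33 = 75.8%, the guest checkout 50/57 = 87.7% → the guest checkout
Search: Flow B 132/1177 = 11.2%, the guest checkout 219/986 = 22.2% → the guest checkout
Email: Flow B 204/308 = 66.2%, the guest checkout 81/147 = 55.1% → Flow B
Overall: Flow B 361/1518 = 23.8%, the guest checkout 350/1190 = 29.4% → the guest checkout
(Neither sweeps every traffic group, but the guest checkout has the higher pooled rate.)

the guest checkout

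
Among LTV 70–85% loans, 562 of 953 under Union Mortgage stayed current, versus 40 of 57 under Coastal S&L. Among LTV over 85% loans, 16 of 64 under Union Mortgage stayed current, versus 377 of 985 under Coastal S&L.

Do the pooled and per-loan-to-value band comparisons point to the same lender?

LTV 70–85%: Union Mortgage 562/953 = 59.0%, Coastal S&L 40/57 = 70.2% → Coastal S&L
LTV over 85%: Union Mortgage 16/64 = 25.0%, Coastal S&L 377/985 = 38.3% → Coastal S&L
Overall: Union Mortgage 578/1017 = 56.8%, Coastal S&L 417/1042 = 40.0% → Union Mortgage
Coastal S&L wins each loan-to-value group but Union Mortgage wins overall — the comparison reverses. Coastal S&L's loans skew toward LTV over 85%, which has a lower base rate.

No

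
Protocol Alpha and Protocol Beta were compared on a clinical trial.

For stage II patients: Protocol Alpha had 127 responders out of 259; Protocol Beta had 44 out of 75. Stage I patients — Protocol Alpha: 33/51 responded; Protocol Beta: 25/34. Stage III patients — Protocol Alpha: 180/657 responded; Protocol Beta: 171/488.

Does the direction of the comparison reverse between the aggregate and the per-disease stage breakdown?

Stage II: Protocol Alpha 127/259 = 49.0%, Protocol Beta 44/75 = 58.7% → Protocol Beta
Stage I: Protocol Alpha 33/51 = 64.7%, Protocol Beta 25/34 = 73.5% → Protocol Beta
Stage III: Protocol Alpha 180/657 = 27.4%, Protocol Beta 171/488 = 35.0% → Protocol Beta
Overall: Protocol Alpha 340/967 = 35.2%, Protocol Beta 240/597 = 40.2% → Protocol Beta
Protocol Beta wins overall and in every disease group — no reversal.

No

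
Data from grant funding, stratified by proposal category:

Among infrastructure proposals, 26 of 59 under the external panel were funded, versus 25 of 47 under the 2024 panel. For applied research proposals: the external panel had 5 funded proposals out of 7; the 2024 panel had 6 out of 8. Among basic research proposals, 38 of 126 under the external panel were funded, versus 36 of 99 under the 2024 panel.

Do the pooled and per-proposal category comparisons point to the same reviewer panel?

Infrastructure: the external panel 26/59 = 44.1%, the 2024 panel 25/47 = 53.2% → the 2024 panel
Applied research: the external panel 5/7 = 71.4%, the 2024 panel 6/8 = 75.0% → the 2024 panel
Basic research: the external panel 38/126 = 30.2%, the 2024 panel 36/99 = 36.4% → the 2024 panel
Overall: the external panel 69/192 = 35.9%, the 2024 panel 67/154 = 43.5% → the 2024 panel
The 2024 panel wins overall and in every proposal group — no reversal.

Yes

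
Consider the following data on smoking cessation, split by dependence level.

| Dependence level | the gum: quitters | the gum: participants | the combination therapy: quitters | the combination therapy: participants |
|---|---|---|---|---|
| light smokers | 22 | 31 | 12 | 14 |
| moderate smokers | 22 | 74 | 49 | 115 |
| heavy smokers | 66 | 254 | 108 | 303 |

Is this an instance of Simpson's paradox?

Light smokers: the gum 22/31 = 71.0%, the combination therapy 12/14 = 85.7% → the combination therapy
Moderate smokers: the gum 22/74 = 29.7%, the combination therapy 49/115 = 42.6% → the combination therapy
Heavy smokers: the gum 66/254 = 26.0%, the combination therapy 108/303 = 35.6% → the combination therapy
Overall: the gum 110/359 = 30.6%, the combination therapy 169/432 = 39.1% → the combination therapy
The combination therapy wins overall and in every dependence group — no reversal.

No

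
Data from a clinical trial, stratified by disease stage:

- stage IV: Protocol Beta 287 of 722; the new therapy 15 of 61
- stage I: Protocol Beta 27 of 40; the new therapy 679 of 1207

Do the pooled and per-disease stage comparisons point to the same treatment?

Stage IV: Protocol Beta 287/722 = 39.8%, the new therapy 15/61 = 24.6% → Protocol Beta
Stage I: Protocol Beta 27/40 = 67.5%, the new therapy 679/1207 = 56.3% → Protocol Beta
Overall: Protocol Beta 314/762 = 41.2%, the new therapy 694/1268 = 54.7% → the new therapy
Protocol Beta wins each disease group but the new therapy wins overall — the comparison reverses. Protocol Beta's patients skew toward stage IV, which has a lower base rate.

No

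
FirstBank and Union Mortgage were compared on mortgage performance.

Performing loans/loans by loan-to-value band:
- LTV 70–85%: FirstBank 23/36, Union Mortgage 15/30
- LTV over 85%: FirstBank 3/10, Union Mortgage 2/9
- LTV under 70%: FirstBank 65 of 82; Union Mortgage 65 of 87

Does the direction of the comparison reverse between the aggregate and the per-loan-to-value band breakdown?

LTV 70–85%: FirstBank 23/36 = 63.9%, Union Mortgage 15/30 = 50.0% → FirstBank
LTV over 85%: FirstBank 3/10 = 30.0%, Union Mortgage 2/9 = 22.2% → FirstBank
LTV under 70%: FirstBank 65/82 = 79.3%, Union Mortgage 65/87 = 74.7% → FirstBank
Overall: FirstBank 91/128 = 71.1%, Union Mortgage 82/126 = 65.1% → FirstBank
FirstBank wins overall and in every loan-to-value group — no reversal.

No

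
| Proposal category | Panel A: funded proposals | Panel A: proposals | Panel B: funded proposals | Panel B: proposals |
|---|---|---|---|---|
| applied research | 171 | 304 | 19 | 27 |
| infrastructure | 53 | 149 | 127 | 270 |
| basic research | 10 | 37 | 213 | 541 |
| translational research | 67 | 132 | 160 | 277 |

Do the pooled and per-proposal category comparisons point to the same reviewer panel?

No

Applied research: Panel A 171/304 = 56.2%, Panel B 19/27 = 70.4% → Panel B
Infrastructure: Panel A 53/149 = 35.6%, Panel B 127/270 = 47.0% → Panel B
Basic research: Panel A 10/37 = 27.0%, Panel B 213/541 = 39.4% → Panel B
Translational research: Panel A 67/132 = 50.8%, Panel B 160/277 = 57.8% → Panel B
Overall: Panel A 301/622 = 48.4%, Panel B 519/1115 = 46.5% → Panel A
Panel B wins each proposal group but Panel A wins overall — the comparison reverses. Panel B's proposals skew toward basic research, which has a lower base rate.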